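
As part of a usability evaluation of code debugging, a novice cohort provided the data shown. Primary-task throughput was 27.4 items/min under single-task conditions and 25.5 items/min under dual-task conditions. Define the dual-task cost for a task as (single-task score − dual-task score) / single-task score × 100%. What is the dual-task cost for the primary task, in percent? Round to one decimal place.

6.9

Cost = (27.4 − 25.5) / 27.4 × 100%
     = 1.9000 / 27.4 × 100% = 6.9343%.
≈ 6.9%.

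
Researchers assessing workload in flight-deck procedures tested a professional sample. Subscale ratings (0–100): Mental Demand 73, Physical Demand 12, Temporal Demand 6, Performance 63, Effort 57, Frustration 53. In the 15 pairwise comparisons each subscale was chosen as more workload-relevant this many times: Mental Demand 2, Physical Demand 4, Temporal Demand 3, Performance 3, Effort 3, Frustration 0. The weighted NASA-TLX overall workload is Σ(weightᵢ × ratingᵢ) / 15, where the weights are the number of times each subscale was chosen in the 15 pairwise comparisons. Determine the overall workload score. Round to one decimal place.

The tallies are the weights (they sum to 15).
Weighted sum = 2·73 + 4·12 + 3·6 + 3·63 + 3·57 + 0·53
            = 146 + 48 + 18 + 189 + 171 + 0 = 572.
Overall workload = 572 / 15 = 38.1333 ≈ 38.1.

38.1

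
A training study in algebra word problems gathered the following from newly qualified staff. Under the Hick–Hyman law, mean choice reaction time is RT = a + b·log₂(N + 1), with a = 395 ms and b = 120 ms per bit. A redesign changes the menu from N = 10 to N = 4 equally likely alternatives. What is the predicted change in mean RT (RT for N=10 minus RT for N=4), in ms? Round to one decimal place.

RT(10) = 395 + 120·log₂(11) = 395 + 120·3.4594 = 810.1280 ms.
RT(4) = 395 + 120·log₂(5) = 395 + 120·2.3219 = 673.6280 ms.
Difference = 810.1280 − 673.6280 = 136.5000 ≈ 136.5 ms.

136.5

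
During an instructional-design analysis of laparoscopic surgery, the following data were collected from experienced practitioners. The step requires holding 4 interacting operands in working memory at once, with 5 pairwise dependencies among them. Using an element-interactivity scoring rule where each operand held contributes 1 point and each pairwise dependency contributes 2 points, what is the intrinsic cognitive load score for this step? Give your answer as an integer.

Element contribution: 4 × 1 = 4.
Interaction contribution: 5 × 2 = 10.
Intrinsic load = 4 + 10 = 14.

14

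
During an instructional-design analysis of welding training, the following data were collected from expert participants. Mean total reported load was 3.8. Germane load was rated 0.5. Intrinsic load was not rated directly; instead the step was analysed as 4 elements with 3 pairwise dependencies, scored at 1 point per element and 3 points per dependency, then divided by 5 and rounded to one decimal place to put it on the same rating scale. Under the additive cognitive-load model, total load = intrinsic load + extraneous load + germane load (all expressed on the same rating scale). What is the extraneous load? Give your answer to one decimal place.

0.7

Intrinsic (element-interactivity): (4 × 1 + 3 × 3) / 5 = 13 / 5 = 2.6000 → 2.6.
extraneous load = total − intrinsic − germane
             = 3.8 − 2.6 − 0.5 = 0.7.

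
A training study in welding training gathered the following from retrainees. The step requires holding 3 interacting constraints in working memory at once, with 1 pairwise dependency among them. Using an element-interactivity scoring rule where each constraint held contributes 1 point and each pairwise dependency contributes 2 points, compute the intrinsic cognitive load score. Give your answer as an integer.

5

Element contribution: 3 × 1 = 3.
Interaction contribution: 1 × 2 = 2.
Intrinsic load = 3 + 2 = 5.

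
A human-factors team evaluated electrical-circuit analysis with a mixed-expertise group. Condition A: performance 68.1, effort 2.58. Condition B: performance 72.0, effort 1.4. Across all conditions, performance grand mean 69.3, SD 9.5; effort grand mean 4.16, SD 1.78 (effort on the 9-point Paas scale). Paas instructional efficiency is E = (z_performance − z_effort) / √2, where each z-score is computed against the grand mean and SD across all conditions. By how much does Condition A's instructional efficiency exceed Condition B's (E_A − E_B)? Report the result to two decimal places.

-0.76

Condition A: z_P = (68.1 − 69.3)/9.5 = -0.1263; z_E = (2.58 − 4.16)/1.78 = -0.8876; E_A = (-0.1263 − (-0.8876))/√2 = 0.5383.
Condition B: z_P = (72.0 − 69.3)/9.5 = 0.2842; z_E = (1.4 − 4.16)/1.78 = -1.5506; E_B = (0.2842 − (-1.5506))/√2 = 1.2974.
E_A − E_B = 0.5383 − 1.2974 = -0.7591 ≈ -0.76.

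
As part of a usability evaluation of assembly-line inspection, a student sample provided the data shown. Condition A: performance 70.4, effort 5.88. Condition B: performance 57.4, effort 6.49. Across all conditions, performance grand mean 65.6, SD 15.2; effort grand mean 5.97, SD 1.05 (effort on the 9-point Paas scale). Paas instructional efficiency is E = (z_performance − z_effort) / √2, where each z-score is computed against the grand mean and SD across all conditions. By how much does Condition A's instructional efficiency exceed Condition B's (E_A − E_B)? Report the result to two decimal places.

Condition A: z_P = (70.4 − 65.6)/15.2 = 0.3158; z_E = (5.88 − 5.97)/1.05 = -0.0857; E_A = (0.3158 − (-0.0857))/√2 = 0.2839.
Condition B: z_P = (57.4 − 65.6)/15.2 = -0.5395; z_E = (6.49 − 5.97)/1.05 = 0.4952; E_B = (-0.5395 − 0.4952)/√2 = -0.7316.
E_A − E_B = 0.2839 − (-0.7316) = 1.0155 ≈ 1.02.

1.02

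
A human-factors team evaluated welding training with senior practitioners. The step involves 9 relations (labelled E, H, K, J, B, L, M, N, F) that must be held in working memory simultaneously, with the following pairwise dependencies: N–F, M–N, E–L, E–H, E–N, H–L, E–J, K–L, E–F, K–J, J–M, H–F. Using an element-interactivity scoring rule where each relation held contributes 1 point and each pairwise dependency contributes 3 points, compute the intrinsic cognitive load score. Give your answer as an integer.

Count of relations held simultaneously: 9.
Count of pairwise dependencies listed: 12.
Element contribution: 9 × 1 = 9.
Interaction contribution: 12 × 3 = 36.
Intrinsic load = 9 + 36 = 45.

45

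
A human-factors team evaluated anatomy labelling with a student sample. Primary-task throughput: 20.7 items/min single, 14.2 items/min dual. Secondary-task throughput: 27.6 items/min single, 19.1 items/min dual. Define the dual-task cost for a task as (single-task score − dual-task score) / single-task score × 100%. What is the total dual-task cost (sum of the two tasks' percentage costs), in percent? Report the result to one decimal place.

Primary cost = (20.7 − 14.2) / 20.7 × 100% = 31.4010%.
Secondary cost = (27.6 − 19.1) / 27.6 × 100% = 30.7971%.
Total = 31.4010% + 30.7971% = 62.1981% ≈ 62.2%.

62.2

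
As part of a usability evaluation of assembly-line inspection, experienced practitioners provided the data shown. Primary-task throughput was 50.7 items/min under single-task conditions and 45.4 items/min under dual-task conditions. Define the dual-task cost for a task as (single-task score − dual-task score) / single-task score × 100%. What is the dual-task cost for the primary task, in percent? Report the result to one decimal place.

Cost = (50.7 − 45.4) / 50.7 × 100%
     = 5.3000 / 50.7 × 100% = 10.4536%.
≈ 10.5%.

10.5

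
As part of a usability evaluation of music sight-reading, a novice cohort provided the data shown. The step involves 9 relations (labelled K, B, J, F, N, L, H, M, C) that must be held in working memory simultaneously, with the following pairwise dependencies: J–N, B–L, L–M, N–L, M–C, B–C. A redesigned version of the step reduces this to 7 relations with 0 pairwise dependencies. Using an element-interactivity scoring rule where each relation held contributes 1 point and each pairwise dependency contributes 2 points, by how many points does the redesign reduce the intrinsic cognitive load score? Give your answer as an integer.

14

Original: 9 × 1 + 6 × 2 = 9 + 12 = 21.
Redesigned: 7 × 1 + 0 × 2 = 7 + 0 = 7.
Reduction = 21 − 7 = 14.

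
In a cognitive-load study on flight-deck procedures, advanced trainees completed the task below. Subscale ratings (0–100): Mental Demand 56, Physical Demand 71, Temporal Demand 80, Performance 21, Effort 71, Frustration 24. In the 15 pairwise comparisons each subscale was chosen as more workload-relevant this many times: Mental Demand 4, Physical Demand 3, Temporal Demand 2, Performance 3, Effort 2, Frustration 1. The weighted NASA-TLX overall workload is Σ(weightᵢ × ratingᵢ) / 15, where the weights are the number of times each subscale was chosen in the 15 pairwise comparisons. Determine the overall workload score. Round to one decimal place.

55.1

The tallies are the weights (they sum to 15).
Weighted sum = 4·56 + 3·71 + 2·80 + 3·21 + 2·71 + 1·24
            = 224 + 213 + 160 + 63 + 142 + 24 = 826.
Overall workload = 826 / 15 = 55.0667 ≈ 55.1.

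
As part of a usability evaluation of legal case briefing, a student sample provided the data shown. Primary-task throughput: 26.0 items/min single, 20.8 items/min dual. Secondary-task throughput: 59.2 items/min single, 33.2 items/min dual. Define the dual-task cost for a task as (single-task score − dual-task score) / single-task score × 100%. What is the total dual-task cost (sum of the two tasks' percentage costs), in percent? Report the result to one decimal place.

Primary cost = (26.0 − 20.8) / 26.0 × 100% = 20.0000%.
Secondary cost = (59.2 − 33.2) / 59.2 × 100% = 43.9189%.
Total = 20.0000% + 43.9189% = 63.9189% ≈ 63.9%.

63.9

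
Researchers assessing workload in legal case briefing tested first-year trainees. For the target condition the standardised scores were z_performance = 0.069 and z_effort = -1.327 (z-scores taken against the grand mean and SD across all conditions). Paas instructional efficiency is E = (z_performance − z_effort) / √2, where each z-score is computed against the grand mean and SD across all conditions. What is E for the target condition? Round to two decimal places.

0.99

z_P − z_E = 0.069 − (-1.327) = 1.3960.
E = 1.3960 / √2 = 1.3960 / 1.41421 = 0.9871 ≈ 0.99.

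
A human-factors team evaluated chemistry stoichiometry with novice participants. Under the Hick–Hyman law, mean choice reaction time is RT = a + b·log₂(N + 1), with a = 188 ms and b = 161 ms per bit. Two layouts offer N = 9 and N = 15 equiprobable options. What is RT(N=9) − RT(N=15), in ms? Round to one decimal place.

RT(9) = 188 + 161·log₂(10) = 188 + 161·3.3219 = 722.8259 ms.
RT(15) = 188 + 161·log₂(16) = 188 + 161·4.0000 = 832.0000 ms.
Difference = 722.8259 − 832.0000 = -109.1741 ≈ -109.2 ms.

-109.2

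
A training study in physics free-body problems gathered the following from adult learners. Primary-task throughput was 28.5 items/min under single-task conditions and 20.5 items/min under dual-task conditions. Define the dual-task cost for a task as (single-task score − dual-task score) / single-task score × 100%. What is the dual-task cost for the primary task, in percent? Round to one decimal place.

28.1

Cost = (28.5 − 20.5) / 28.5 × 100%
     = 8.0000 / 28.5 × 100% = 28.0702%.
≈ 28.1%.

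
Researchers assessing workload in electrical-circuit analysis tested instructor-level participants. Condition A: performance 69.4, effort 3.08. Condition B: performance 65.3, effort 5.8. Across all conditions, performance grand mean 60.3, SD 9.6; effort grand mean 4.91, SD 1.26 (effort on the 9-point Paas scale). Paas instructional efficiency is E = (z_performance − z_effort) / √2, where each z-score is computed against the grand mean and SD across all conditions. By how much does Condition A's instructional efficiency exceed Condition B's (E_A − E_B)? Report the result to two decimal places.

1.83

Condition A: z_P = (69.4 − 60.3)/9.6 = 0.9479; z_E = (3.08 − 4.91)/1.26 = -1.4524; E_A = (0.9479 − (-1.4524))/√2 = 1.6973.
Condition B: z_P = (65.3 − 60.3)/9.6 = 0.5208; z_E = (5.8 − 4.91)/1.26 = 0.7063; E_B = (0.5208 − 0.7063)/√2 = -0.1312.
E_A − E_B = 1.6973 − (-0.1312) = 1.8285 ≈ 1.83.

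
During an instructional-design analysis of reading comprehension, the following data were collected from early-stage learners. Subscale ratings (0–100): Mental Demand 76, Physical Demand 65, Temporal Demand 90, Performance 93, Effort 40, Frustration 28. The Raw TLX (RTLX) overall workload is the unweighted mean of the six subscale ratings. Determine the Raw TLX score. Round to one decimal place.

65.3

Sum of ratings = 76 + 65 + 90 + 93 + 40 + 28 = 392.
RTLX = 392 / 6 = 65.3333 ≈ 65.3.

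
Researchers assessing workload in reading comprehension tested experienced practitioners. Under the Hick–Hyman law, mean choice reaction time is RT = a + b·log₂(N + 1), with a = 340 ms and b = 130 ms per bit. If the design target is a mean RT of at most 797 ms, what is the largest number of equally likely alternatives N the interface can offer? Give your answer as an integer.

10

Set 340 + 130·log₂(N + 1) ≤ 797.
log₂(N + 1) ≤ (797 − 340) / 130 = 3.5154.
N + 1 ≤ 2^3.5154 = 11.4351.
N ≤ 10.4351, so the largest integer N is 10.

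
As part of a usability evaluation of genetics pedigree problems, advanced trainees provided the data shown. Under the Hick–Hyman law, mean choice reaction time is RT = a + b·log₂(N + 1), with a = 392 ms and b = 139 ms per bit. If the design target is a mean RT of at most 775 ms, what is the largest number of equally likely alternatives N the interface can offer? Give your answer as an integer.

5

Set 392 + 139·log₂(N + 1) ≤ 775.
log₂(N + 1) ≤ (775 − 392) / 139 = 2.7554.
N + 1 ≤ 2^2.7554 = 6.7524.
N ≤ 5.7524, so the largest integer N is 5.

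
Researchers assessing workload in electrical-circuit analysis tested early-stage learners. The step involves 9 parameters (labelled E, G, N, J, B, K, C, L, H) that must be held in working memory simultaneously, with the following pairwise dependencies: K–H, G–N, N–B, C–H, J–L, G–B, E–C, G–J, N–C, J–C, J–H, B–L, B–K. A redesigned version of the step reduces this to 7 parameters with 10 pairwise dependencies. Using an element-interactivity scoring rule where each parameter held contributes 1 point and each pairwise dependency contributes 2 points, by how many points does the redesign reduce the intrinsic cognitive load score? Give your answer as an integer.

Original: 9 × 1 + 13 × 2 = 9 + 26 = 35.
Redesigned: 7 × 1 + 10 × 2 = 7 + 20 = 27.
Reduction = 35 − 27 = 8.

8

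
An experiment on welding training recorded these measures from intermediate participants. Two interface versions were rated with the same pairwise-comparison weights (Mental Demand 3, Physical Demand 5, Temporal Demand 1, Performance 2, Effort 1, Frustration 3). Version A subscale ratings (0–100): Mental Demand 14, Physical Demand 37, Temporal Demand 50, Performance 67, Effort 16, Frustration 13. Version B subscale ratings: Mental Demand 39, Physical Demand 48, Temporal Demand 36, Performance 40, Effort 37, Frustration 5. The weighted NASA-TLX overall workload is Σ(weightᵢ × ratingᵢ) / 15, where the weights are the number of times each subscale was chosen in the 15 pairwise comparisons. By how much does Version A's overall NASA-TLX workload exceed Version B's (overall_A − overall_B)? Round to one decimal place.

Version A weighted sum = 3·14 + 5·37 + 1·50 + 2·67 + 1·16 + 3·13 = 42 + 185 + 50 + 134 + 16 + 39 = 466; overall_A = 466/15 = 31.0667.
Version B weighted sum = 3·39 + 5·48 + 1·36 + 2·40 + 1·37 + 3·5 = 117 + 240 + 36 + 80 + 37 + 15 = 525; overall_B = 525/15 = 35.0000.
Difference = 31.0667 − 35.0000 = -3.9333 ≈ -3.9.

-3.9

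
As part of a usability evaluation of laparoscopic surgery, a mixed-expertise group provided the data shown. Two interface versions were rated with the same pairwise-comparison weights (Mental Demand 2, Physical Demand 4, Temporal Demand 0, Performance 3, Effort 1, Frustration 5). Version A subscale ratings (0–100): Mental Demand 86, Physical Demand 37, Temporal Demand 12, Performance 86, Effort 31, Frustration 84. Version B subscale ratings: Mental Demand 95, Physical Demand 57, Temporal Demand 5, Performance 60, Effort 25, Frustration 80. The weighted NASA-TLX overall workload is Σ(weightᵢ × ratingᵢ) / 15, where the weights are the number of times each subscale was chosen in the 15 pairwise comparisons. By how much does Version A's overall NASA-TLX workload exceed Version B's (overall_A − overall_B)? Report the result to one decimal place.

Version A weighted sum = 2·86 + 4·37 + 0·12 + 3·86 + 1·31 + 5·84 = 172 + 148 + 0 + 258 + 31 + 420 = 1029; overall_A = 1029/15 = 68.6000.
Version B weighted sum = 2·95 + 4·57 + 0·5 + 3·60 + 1·25 + 5·80 = 190 + 228 + 0 + 180 + 25 + 400 = 1023; overall_B = 1023/15 = 68.2000.
Difference = 68.6000 − 68.2000 = 0.4000 ≈ 0.4.

0.4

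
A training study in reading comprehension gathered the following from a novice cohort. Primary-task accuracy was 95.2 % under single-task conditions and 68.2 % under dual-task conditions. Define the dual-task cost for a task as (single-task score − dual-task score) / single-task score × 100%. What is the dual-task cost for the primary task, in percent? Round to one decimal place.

28.4

Cost = (95.2 − 68.2) / 95.2 × 100%
     = 27.0000 / 95.2 × 100% = 28.3613%.
≈ 28.4%.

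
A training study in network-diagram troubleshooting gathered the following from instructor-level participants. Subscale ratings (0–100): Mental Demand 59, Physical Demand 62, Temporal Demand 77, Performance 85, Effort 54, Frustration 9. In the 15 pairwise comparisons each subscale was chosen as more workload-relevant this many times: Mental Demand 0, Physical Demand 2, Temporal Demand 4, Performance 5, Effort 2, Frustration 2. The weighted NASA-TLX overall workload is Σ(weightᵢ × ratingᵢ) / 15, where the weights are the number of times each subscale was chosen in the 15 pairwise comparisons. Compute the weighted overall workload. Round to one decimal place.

The tallies are the weights (they sum to 15).
Weighted sum = 0·59 + 2·62 + 4·77 + 5·85 + 2·54 + 2·9
            = 0 + 124 + 308 + 425 + 108 + 18 = 983.
Overall workload = 983 / 15 = 65.5333 ≈ 65.5.

65.5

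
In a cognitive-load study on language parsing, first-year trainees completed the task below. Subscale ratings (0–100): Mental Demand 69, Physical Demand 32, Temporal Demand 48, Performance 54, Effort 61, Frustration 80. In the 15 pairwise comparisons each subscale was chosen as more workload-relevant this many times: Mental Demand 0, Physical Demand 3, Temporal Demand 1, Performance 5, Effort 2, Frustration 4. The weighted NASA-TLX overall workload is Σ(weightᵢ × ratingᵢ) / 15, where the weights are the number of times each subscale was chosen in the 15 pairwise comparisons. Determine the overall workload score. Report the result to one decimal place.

57.1

The tallies are the weights (they sum to 15).
Weighted sum = 0·69 + 3·32 + 1·48 + 5·54 + 2·61 + 4·80
            = 0 + 96 + 48 + 270 + 122 + 320 = 856.
Overall workload = 856 / 15 = 57.0667 ≈ 57.1.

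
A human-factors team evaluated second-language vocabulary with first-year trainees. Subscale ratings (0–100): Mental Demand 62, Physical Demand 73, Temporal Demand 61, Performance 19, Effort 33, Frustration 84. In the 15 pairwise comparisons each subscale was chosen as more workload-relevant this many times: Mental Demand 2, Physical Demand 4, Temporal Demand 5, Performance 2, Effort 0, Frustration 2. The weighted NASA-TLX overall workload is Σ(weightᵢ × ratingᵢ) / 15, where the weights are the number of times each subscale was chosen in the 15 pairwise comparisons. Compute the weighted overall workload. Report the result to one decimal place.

The tallies are the weights (they sum to 15).
Weighted sum = 2·62 + 4·73 + 5·61 + 2·19 + 0·33 + 2·84
            = 124 + 292 + 305 + 38 + 0 + 168 = 927.
Overall workload = 927 / 15 = 61.8000 ≈ 61.8.

61.8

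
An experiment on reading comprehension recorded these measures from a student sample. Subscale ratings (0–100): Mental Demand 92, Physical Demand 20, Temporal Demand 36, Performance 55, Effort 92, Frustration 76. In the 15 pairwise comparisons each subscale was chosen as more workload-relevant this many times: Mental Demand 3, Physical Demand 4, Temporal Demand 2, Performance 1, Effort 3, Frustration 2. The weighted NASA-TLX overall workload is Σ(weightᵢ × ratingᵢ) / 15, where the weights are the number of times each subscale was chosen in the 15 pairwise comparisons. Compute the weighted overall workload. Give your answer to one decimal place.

The tallies are the weights (they sum to 15).
Weighted sum = 3·92 + 4·20 + 2·36 + 1·55 + 3·92 + 2·76
            = 276 + 80 + 72 + 55 + 276 + 152 = 911.
Overall workload = 911 / 15 = 60.7333 ≈ 60.7.

60.7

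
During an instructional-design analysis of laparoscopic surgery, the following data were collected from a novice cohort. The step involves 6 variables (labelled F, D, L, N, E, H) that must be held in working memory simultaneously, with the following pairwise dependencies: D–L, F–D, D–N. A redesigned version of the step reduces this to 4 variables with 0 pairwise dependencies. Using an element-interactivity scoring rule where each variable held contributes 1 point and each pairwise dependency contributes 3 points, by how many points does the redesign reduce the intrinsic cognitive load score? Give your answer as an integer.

11

Original: 6 × 1 + 3 × 3 = 6 + 9 = 15.
Redesigned: 4 × 1 + 0 × 3 = 4 + 0 = 4.
Reduction = 15 − 4 = 11.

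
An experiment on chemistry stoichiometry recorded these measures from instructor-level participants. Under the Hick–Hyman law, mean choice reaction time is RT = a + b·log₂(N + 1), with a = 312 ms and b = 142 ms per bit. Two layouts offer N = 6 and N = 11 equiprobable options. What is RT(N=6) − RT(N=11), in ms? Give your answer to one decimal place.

RT(6) = 312 + 142·log₂(7) = 312 + 142·2.8074 = 710.6508 ms.
RT(11) = 312 + 142·log₂(12) = 312 + 142·3.5850 = 821.0700 ms.
Difference = 710.6508 − 821.0700 = -110.4192 ≈ -110.4 ms.

-110.4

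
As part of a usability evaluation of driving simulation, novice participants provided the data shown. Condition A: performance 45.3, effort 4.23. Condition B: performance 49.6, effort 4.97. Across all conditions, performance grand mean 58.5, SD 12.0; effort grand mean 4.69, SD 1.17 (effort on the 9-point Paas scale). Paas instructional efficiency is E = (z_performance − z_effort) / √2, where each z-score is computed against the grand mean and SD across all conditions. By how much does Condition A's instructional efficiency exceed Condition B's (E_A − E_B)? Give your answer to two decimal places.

0.19

Condition A: z_P = (45.3 − 58.5)/12.0 = -1.1000; z_E = (4.23 − 4.69)/1.17 = -0.3932; E_A = (-1.1000 − (-0.3932))/√2 = -0.4998.
Condition B: z_P = (49.6 − 58.5)/12.0 = -0.7417; z_E = (4.97 − 4.69)/1.17 = 0.2393; E_B = (-0.7417 − 0.2393)/√2 = -0.6937.
E_A − E_B = -0.4998 − (-0.6937) = 0.1939 ≈ 0.19.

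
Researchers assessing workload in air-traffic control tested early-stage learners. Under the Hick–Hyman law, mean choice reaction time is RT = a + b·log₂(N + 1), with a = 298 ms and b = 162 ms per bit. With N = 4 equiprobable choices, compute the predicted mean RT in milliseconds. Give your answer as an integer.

674

log₂(4 + 1) = log₂(5) = 2.3219.
RT = 298 + 162 × 2.3219 = 298 + 376.1478 = 674.1478 ms.
≈ 674 ms.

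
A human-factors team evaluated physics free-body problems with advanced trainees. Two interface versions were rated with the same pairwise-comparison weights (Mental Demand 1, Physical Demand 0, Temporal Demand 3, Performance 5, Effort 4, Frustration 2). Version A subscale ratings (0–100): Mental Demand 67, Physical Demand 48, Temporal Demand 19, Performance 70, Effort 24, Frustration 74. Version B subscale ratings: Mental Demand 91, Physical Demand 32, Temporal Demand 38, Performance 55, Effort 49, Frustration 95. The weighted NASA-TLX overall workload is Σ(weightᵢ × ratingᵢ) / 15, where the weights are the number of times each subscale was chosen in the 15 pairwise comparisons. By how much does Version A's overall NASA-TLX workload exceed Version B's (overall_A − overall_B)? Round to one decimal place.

Version A weighted sum = 1·67 + 0·48 + 3·19 + 5·70 + 4·24 + 2·74 = 67 + 0 + 57 + 350 + 96 + 148 = 718; overall_A = 718/15 = 47.8667.
Version B weighted sum = 1·91 + 0·32 + 3·38 + 5·55 + 4·49 + 2·95 = 91 + 0 + 114 + 275 + 196 + 190 = 866; overall_B = 866/15 = 57.7333.
Difference = 47.8667 − 57.7333 = -9.8666 ≈ -9.9.

-9.9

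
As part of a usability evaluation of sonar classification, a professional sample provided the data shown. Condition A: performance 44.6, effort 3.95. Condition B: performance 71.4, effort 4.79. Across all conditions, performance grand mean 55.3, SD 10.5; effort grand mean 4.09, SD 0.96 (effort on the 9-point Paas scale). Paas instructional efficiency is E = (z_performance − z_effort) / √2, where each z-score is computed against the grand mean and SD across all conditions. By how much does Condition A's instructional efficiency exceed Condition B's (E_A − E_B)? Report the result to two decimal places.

-1.19

Condition A: z_P = (44.6 − 55.3)/10.5 = -1.0190; z_E = (3.95 − 4.09)/0.96 = -0.1458; E_A = (-1.0190 − (-0.1458))/√2 = -0.6174.
Condition B: z_P = (71.4 − 55.3)/10.5 = 1.5333; z_E = (4.79 − 4.09)/0.96 = 0.7292; E_B = (1.5333 − 0.7292)/√2 = 0.5686.
E_A − E_B = -0.6174 − 0.5686 = -1.1860 ≈ -1.19.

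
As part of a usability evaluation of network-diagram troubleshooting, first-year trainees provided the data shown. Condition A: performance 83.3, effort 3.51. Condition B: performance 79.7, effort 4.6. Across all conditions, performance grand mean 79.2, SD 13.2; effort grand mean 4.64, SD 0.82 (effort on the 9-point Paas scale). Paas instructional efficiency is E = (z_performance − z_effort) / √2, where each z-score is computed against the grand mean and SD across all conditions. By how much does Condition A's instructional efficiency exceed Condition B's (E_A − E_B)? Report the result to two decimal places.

1.13

Condition A: z_P = (83.3 − 79.2)/13.2 = 0.3106; z_E = (3.51 − 4.64)/0.82 = -1.3780; E_A = (0.3106 − (-1.3780))/√2 = 1.1940.
Condition B: z_P = (79.7 − 79.2)/13.2 = 0.0379; z_E = (4.6 − 4.64)/0.82 = -0.0488; E_B = (0.0379 − (-0.0488))/√2 = 0.0613.
E_A − E_B = 1.1940 − 0.0613 = 1.1327 ≈ 1.13.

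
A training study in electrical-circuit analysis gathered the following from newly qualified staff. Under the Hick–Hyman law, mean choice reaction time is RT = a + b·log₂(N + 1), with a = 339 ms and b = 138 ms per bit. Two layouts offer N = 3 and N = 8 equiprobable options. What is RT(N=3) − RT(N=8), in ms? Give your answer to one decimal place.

RT(3) = 339 + 138·log₂(4) = 339 + 138·2.0000 = 615.0000 ms.
RT(8) = 339 + 138·log₂(9) = 339 + 138·3.1699 = 776.4462 ms.
Difference = 615.0000 − 776.4462 = -161.4462 ≈ -161.4 ms.

-161.4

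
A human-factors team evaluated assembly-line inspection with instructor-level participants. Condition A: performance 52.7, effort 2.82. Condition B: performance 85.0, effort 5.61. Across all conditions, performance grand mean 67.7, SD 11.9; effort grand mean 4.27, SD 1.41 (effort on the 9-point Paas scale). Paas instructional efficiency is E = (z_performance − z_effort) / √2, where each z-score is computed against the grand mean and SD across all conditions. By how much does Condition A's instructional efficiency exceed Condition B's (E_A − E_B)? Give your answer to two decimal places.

-0.52

Condition A: z_P = (52.7 − 67.7)/11.9 = -1.2605; z_E = (2.82 − 4.27)/1.41 = -1.0284; E_A = (-1.2605 − (-1.0284))/√2 = -0.1641.
Condition B: z_P = (85.0 − 67.7)/11.9 = 1.4538; z_E = (5.61 − 4.27)/1.41 = 0.9504; E_B = (1.4538 − 0.9504)/√2 = 0.3560.
E_A − E_B = -0.1641 − 0.3560 = -0.5201 ≈ -0.52.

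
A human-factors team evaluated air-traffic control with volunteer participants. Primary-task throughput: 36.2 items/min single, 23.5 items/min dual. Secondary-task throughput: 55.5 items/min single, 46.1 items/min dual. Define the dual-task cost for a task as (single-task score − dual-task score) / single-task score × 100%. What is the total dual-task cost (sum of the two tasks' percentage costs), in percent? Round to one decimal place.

Primary cost = (36.2 − 23.5) / 36.2 × 100% = 35.0829%.
Secondary cost = (55.5 − 46.1) / 55.5 × 100% = 16.9369%.
Total = 35.0829% + 16.9369% = 52.0198% ≈ 52.0%.

52.0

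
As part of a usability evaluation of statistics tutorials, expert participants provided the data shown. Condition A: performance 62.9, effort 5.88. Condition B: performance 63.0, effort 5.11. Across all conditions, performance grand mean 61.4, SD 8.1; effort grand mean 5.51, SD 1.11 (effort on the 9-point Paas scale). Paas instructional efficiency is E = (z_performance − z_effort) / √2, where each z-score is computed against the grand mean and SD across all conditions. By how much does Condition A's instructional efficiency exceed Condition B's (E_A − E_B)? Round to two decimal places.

Condition A: z_P = (62.9 − 61.4)/8.1 = 0.1852; z_E = (5.88 − 5.51)/1.11 = 0.3333; E_A = (0.1852 − 0.3333)/√2 = -0.1047.
Condition B: z_P = (63.0 − 61.4)/8.1 = 0.1975; z_E = (5.11 − 5.51)/1.11 = -0.3604; E_B = (0.1975 − (-0.3604))/√2 = 0.3945.
E_A − E_B = -0.1047 − 0.3945 = -0.4992 ≈ -0.50.

-0.50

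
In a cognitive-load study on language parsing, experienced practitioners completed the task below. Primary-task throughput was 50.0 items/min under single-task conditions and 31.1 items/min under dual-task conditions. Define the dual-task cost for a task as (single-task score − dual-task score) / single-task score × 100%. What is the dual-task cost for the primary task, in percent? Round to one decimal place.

Cost = (50.0 − 31.1) / 50.0 × 100%
     = 18.9000 / 50.0 × 100% = 37.8000%.
≈ 37.8%.

37.8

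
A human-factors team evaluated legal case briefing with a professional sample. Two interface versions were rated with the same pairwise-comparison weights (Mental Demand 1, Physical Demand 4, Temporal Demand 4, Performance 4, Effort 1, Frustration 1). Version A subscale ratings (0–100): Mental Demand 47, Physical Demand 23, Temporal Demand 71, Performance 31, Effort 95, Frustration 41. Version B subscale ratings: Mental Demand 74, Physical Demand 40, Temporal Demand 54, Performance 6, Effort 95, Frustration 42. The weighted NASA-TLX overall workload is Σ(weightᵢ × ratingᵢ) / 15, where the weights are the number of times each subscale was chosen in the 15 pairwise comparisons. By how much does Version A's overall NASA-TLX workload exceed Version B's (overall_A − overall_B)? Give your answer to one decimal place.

4.8

Version A weighted sum = 1·47 + 4·23 + 4·71 + 4·31 + 1·95 + 1·41 = 47 + 92 + 284 + 124 + 95 + 41 = 683; overall_A = 683/15 = 45.5333.
Version B weighted sum = 1·74 + 4·40 + 4·54 + 4·6 + 1·95 + 1·42 = 74 + 160 + 216 + 24 + 95 + 42 = 611; overall_B = 611/15 = 40.7333.
Difference = 45.5333 − 40.7333 = 4.8000 ≈ 4.8.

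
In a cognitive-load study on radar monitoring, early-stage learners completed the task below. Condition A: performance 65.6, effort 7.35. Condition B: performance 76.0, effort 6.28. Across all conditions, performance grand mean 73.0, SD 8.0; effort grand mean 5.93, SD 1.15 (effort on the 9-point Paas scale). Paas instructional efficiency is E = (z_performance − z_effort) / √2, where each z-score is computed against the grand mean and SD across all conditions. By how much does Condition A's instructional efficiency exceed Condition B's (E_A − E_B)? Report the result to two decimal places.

Condition A: z_P = (65.6 − 73.0)/8.0 = -0.9250; z_E = (7.35 − 5.93)/1.15 = 1.2348; E_A = (-0.9250 − 1.2348)/√2 = -1.5272.
Condition B: z_P = (76.0 − 73.0)/8.0 = 0.3750; z_E = (6.28 − 5.93)/1.15 = 0.3043; E_B = (0.3750 − 0.3043)/√2 = 0.0500.
E_A − E_B = -1.5272 − 0.0500 = -1.5772 ≈ -1.58.

-1.58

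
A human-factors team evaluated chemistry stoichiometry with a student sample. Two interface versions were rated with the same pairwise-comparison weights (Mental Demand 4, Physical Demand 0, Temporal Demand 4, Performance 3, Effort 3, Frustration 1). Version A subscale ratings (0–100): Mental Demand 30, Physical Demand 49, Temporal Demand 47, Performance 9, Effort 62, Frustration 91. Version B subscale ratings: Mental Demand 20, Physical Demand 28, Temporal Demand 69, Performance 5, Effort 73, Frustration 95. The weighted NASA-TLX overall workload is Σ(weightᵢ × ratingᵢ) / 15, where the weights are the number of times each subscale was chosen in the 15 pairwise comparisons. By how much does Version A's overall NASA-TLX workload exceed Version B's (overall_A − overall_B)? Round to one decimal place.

-4.9

Version A weighted sum = 4·30 + 0·49 + 4·47 + 3·9 + 3·62 + 1·91 = 120 + 0 + 188 + 27 + 186 + 91 = 612; overall_A = 612/15 = 40.8000.
Version B weighted sum = 4·20 + 0·28 + 4·69 + 3·5 + 3·73 + 1·95 = 80 + 0 + 276 + 15 + 219 + 95 = 685; overall_B = 685/15 = 45.6667.
Difference = 40.8000 − 45.6667 = -4.8667 ≈ -4.9.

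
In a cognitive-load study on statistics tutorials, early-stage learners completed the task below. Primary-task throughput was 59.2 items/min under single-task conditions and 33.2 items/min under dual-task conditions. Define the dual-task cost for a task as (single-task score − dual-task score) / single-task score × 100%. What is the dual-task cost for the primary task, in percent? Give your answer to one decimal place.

43.9

Cost = (59.2 − 33.2) / 59.2 × 100%
     = 26.0000 / 59.2 × 100% = 43.9189%.
≈ 43.9%.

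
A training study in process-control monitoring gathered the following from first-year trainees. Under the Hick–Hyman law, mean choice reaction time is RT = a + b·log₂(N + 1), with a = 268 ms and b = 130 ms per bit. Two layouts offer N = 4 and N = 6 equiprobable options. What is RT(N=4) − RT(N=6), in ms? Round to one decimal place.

RT(4) = 268 + 130·log₂(5) = 268 + 130·2.3219 = 569.8470 ms.
RT(6) = 268 + 130·log₂(7) = 268 + 130·2.8074 = 632.9620 ms.
Difference = 569.8470 − 632.9620 = -63.1150 ≈ -63.1 ms.

-63.1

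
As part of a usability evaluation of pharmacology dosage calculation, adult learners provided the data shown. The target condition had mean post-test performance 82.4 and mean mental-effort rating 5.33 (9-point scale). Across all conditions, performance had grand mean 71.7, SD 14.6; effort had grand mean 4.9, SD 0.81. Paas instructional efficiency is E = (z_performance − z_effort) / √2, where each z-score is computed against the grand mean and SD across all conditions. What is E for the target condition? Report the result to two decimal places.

0.14

z_performance = (82.4 − 71.7) / 14.6 = 10.7000 / 14.6 = 0.7329.
z_effort = (5.33 − 4.9) / 0.81 = 0.4300 / 0.81 = 0.5309.
z_P − z_E = 0.7329 − 0.5309 = 0.2020.
E = 0.2020 / √2 = 0.2020 / 1.41421 = 0.1428 ≈ 0.14.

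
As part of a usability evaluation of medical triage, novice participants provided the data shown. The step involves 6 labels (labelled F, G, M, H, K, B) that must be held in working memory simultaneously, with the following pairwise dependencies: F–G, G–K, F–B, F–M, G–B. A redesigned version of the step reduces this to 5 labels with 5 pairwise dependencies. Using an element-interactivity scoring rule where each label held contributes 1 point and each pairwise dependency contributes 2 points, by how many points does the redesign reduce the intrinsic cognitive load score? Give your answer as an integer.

Original: 6 × 1 + 5 × 2 = 6 + 10 = 16.
Redesigned: 5 × 1 + 5 × 2 = 5 + 10 = 15.
Reduction = 16 − 15 = 1.

1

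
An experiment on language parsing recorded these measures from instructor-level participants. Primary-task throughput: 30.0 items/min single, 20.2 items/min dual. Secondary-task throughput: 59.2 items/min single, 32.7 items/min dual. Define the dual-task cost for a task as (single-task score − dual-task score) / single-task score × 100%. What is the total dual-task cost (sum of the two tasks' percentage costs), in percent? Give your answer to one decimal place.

77.4

Primary cost = (30.0 − 20.2) / 30.0 × 100% = 32.6667%.
Secondary cost = (59.2 − 32.7) / 59.2 × 100% = 44.7635%.
Total = 32.6667% + 44.7635% = 77.4302% ≈ 77.4%.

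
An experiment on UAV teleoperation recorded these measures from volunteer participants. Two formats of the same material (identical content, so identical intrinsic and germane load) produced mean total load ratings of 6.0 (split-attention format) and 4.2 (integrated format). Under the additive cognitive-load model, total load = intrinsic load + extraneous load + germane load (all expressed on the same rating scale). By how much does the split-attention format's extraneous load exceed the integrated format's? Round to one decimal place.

1.8

Intrinsic and germane load are equal across formats, so the difference in total load equals the difference in extraneous load.
Extraneous-load difference = 6.0 − 4.2 = 1.8.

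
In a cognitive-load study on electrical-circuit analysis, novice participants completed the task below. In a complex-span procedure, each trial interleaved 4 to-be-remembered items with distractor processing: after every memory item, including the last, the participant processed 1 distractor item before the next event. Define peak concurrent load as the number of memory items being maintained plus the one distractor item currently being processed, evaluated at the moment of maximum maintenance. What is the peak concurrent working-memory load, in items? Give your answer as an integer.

Maintenance is greatest during the distractor(s) after memory item 4: all 4 memory items are being held.
One distractor item is concurrently being processed.
Peak concurrent load = 4 + 1 = 5 items.

5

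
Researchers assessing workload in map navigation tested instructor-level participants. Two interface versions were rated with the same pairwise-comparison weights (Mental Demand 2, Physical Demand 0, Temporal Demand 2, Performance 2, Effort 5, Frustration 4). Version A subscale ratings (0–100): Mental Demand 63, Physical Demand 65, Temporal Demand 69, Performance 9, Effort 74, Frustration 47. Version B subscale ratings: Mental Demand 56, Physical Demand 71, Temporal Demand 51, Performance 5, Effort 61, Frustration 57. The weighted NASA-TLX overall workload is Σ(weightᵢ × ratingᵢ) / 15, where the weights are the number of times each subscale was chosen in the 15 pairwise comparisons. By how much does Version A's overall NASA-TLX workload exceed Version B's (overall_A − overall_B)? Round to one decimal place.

Version A weighted sum = 2·63 + 0·65 + 2·69 + 2·9 + 5·74 + 4·47 = 126 + 0 + 138 + 18 + 370 + 188 = 840; overall_A = 840/15 = 56.0000.
Version B weighted sum = 2·56 + 0·71 + 2·51 + 2·5 + 5·61 + 4·57 = 112 + 0 + 102 + 10 + 305 + 228 = 757; overall_B = 757/15 = 50.4667.
Difference = 56.0000 − 50.4667 = 5.5333 ≈ 5.5.

5.5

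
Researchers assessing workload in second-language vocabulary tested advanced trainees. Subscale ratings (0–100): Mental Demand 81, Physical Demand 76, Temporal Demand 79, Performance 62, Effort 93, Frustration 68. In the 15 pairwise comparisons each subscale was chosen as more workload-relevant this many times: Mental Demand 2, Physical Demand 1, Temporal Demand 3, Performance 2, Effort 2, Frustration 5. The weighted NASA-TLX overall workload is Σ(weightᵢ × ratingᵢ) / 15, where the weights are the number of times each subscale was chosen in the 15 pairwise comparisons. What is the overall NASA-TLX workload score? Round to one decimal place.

75.0

The tallies are the weights (they sum to 15).
Weighted sum = 2·81 + 1·76 + 3·79 + 2·62 + 2·93 + 5·68
            = 162 + 76 + 237 + 124 + 186 + 340 = 1125.
Overall workload = 1125 / 15 = 75.0000 ≈ 75.0.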